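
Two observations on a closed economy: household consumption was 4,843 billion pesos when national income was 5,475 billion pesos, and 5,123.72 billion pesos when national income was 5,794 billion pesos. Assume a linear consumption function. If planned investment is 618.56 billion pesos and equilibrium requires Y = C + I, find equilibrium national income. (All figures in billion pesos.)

MPC = (5123.72 − 4843)/(5794 − 5475) = 280.72/319 = 0.88
a = 4843 − 0.88(5475) = 25
Equilibrium: Y = 25 + 0.88Y + 618.56
0.12Y = 643.56, so Y = 643.56/0.12 = 5363

Y = 5363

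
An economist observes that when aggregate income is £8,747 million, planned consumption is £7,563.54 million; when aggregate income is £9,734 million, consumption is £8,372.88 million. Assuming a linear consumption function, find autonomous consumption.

MPC = ΔC/ΔY = (8372.88 − 7563.54)/(9734 − 8747) = 809.34/987 = 0.82
a = C − MPC·Y = 7563.54 − 0.82(8747) = 7563.54 − 7172.54 = 391

a = 391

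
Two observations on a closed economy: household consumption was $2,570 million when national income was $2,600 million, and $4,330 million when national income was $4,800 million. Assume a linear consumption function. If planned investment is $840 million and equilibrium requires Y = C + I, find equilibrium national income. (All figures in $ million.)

Y = 6650

MPC = (4330 − 2570)/(4800 − 2600) = 1760/2200 = 0.8
a = 2570 − 0.8(2600) = 490
Equilibrium: Y = 490 + 0.8Y + 840
0.2Y = 1330, so Y = 1330/0.2 = 6650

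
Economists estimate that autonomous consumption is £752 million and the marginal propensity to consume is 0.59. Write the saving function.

S = Y − C = Y − (752 + 0.59Y) = -752 + (1 − 0.59)Y

S = -752 + 0.41Y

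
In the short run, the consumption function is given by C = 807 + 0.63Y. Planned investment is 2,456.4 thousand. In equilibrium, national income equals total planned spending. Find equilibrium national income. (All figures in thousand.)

Y = 8820

Y = C + I = 807 + 0.63Y + 2456.4
Y − 0.63Y = 3263.4
0.37Y = 3263.4, so Y = 3263.4/0.37 = 8820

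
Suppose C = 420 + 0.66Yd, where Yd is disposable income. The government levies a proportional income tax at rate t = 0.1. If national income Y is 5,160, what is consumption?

Yd = (1 − 0.1)(5160) = 0.9(5160) = 4644
C = 420 + 0.66(4644) = 420 + 3065.04 = 3485.04

C = 3485.04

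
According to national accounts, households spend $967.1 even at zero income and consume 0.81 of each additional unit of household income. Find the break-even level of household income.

Y = 5090

At break-even, C = Y: 967.1 + 0.81Y = Y
0.19Y = 967.1, so Y = 967.1/0.19 = 5090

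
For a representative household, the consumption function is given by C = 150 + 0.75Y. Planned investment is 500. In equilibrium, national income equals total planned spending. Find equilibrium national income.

Y = C + I = 150 + 0.75Y + 500
Y − 0.75Y = 650
0.25Y = 650, so Y = 650/0.25 = 2600

Y = 2600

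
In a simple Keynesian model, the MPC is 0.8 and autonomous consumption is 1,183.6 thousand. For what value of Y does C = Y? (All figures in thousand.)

Y = 5918

At break-even, C = Y: 1183.6 + 0.8Y = Y
0.2Y = 1183.6, so Y = 1183.6/0.2 = 5918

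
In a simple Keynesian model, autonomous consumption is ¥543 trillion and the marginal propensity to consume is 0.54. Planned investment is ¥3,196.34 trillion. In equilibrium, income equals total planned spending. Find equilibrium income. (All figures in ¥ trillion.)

Y = C + I = 543 + 0.54Y + 3196.34
Y − 0.54Y = 3739.34
0.46Y = 3739.34, so Y = 3739.34/0.46 = 8129

Y = 8129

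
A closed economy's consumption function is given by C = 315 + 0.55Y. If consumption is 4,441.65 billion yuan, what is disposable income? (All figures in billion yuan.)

315 + 0.55Y = 4441.65
0.55Y = 4126.65, so Y = 4126.65/0.55 = 7503

Y = 7503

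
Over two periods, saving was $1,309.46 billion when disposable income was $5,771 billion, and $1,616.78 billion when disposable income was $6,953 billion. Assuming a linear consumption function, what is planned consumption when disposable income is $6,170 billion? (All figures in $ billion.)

MPS = ΔS/ΔY = (1616.78 − 1309.46)/(6953 − 5771) = 307.32/1182 = 0.26
MPC = 1 − MPS = 0.74
Autonomous saving = 1309.46 − 0.26(5771) = -191, so a = 191
C = 191 + 0.74(6170) = 191 + 4565.8 = 4756.8

C = 4756.8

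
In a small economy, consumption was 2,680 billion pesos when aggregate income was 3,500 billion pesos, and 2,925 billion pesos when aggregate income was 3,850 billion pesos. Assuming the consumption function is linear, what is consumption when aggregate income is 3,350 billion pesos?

MPC = (2925 − 2680)/(3850 − 3500) = 245/350 = 0.7
a = 2680 − 0.7(3500) = 2680 − 2450 = 230
C = 230 + 0.7(3350) = 230 + 2345 = 2575

C = 2575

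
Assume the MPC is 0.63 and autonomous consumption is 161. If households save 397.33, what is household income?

S = Y − C = -161 + 0.37Y
-161 + 0.37Y = 397.33, so 0.37Y = 558.33 and Y = 1509

Y = 1509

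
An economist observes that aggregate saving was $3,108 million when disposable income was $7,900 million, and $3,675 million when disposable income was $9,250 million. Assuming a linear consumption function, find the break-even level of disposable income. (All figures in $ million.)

Y = 500

MPS = ΔS/ΔY = (3675 − 3108)/(9250 − 7900) = 567/1350 = 0.42
MPC = 1 − MPS = 0.58
From S(7900) = 3108: −a + 0.42(7900) = 3108, so a = 3318 − 3108 = 210
Break-even (S = 0): Y = a/MPS = 210/0.42 = 500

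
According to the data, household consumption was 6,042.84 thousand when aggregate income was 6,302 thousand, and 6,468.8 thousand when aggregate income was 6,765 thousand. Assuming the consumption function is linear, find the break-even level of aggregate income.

MPC = (6468.8 − 6042.84)/(6765 − 6302) = 425.96/463 = 0.92
a = 6042.84 − 0.92(6302) = 6042.84 − 5797.84 = 245
Break-even: Y = a/(1−MPC) = 245/0.08 = 3062.5

Y = 3062.5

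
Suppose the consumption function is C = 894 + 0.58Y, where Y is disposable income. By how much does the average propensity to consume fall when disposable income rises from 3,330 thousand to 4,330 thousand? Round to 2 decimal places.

At Y = 3330: C = 894 + 0.58(3330) = 2825.4, APC = 2825.4/3330 = 0.848
At Y = 4330: C = 3405.4, APC = 3405.4/4330 = 0.786
Fall in APC = 0.848 − 0.786 = 0.062 ≈ 0.06

ΔAPC = 0.06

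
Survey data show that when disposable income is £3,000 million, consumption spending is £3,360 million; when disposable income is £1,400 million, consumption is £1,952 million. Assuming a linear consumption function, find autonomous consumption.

a = 720

MPC = ΔC/ΔY = (3360 − 1952)/(3000 − 1400) = 1408/1600 = 0.88
a = C − MPC·Y = 1952 − 0.88(1400) = 1952 − 1232 = 720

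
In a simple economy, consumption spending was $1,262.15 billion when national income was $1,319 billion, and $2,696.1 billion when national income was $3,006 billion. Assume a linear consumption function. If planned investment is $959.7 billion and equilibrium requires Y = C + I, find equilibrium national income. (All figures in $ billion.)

Y = 7338

MPC = (2696.1 − 1262.15)/(3006 − 1319) = 1433.95/1687 = 0.85
a = 1262.15 − 0.85(1319) = 141
Equilibrium: Y = 141 + 0.85Y + 959.7
0.15Y = 1100.7, so Y = 1100.7/0.15 = 7338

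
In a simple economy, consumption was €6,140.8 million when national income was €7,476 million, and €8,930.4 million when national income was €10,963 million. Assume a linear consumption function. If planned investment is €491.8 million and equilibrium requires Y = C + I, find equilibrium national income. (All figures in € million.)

Y = 3259

MPC = (8930.4 − 6140.8)/(10963 − 7476) = 2789.6/3487 = 0.8
a = 6140.8 − 0.8(7476) = 160
Equilibrium: Y = 160 + 0.8Y + 491.8
0.2Y = 651.8, so Y = 651.8/0.2 = 3259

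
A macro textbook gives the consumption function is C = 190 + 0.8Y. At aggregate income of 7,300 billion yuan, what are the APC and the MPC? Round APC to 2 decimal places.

APC = 0.83; MPC = 0.8

MPC = 0.8 (the slope of the consumption function)
C = 190 + 0.8(7300) = 6030, so APC = 6030/7300 = 0.83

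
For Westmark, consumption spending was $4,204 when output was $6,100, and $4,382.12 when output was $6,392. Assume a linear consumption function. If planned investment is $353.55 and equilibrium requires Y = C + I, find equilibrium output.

MPC = (4382.12 − 4204)/(6392 − 6100) = 178.12/292 = 0.61
a = 4204 − 0.61(6100) = 483
Equilibrium: Y = 483 + 0.61Y + 353.55
0.39Y = 836.55, so Y = 836.55/0.39 = 2145

Y = 2145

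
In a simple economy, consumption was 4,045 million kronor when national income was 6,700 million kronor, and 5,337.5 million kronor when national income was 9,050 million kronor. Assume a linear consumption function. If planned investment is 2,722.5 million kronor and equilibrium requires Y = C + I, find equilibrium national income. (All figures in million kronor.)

MPC = (5337.5 − 4045)/(9050 − 6700) = 1292.5/2350 = 0.55
a = 4045 − 0.55(6700) = 360
Equilibrium: Y = 360 + 0.55Y + 2722.5
0.45Y = 3082.5, so Y = 3082.5/0.45 = 6850

Y = 6850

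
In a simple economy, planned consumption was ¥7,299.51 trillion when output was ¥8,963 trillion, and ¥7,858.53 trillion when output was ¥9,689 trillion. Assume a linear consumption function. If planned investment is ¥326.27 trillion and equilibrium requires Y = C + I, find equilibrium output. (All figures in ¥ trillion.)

MPC = (7858.53 − 7299.51)/(9689 − 8963) = 559.02/726 = 0.77
a = 7299.51 − 0.77(8963) = 398
Equilibrium: Y = 398 + 0.77Y + 326.27
0.23Y = 724.27, so Y = 724.27/0.23 = 3149

Y = 3149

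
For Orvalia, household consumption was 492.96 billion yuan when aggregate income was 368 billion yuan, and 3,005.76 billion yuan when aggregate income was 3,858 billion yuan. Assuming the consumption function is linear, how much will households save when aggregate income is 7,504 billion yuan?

MPC = (3005.76 − 492.96)/(3858 − 368) = 2512.8/3490 = 0.72
a = 492.96 − 0.72(368) = 492.96 − 264.96 = 228
C = 228 + 0.72(7504) = 5630.88
S = 7504 − 5630.88 = 1873.12

S = 1873.12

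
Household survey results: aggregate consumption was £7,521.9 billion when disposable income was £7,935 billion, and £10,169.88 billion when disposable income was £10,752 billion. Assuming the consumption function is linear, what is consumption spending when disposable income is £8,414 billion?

C = 7972.16

MPC = (10169.88 − 7521.9)/(10752 − 7935) = 2647.98/2817 = 0.94
a = 7521.9 − 0.94(7935) = 7521.9 − 7458.9 = 63
C = 63 + 0.94(8414) = 63 + 7909.16 = 7972.16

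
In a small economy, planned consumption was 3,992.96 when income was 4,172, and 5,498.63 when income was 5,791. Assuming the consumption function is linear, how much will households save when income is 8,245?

MPC = (5498.63 − 3992.96)/(5791 − 4172) = 1505.67/1619 = 0.93
a = 3992.96 − 0.93(4172) = 3992.96 − 3879.96 = 113
C = 113 + 0.93(8245) = 7780.85
S = 8245 − 7780.85 = 464.15

S = 464.15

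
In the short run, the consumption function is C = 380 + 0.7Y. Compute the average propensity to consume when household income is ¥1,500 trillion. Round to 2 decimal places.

C = 380 + 0.7(1500) = 1430
APC = C/Y = 1430/1500 = 0.95

APC = 0.95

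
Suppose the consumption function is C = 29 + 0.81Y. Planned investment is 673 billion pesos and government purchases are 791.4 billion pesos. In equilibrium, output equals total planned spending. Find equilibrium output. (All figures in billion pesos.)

Y = 7860

Y = C + I + G = 29 + 0.81Y + 673 + 791.4
Y − 0.81Y = 1493.4
0.19Y = 1493.4, so Y = 1493.4/0.19 = 7860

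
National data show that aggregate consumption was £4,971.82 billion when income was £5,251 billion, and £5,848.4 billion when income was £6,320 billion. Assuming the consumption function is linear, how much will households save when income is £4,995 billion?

MPC = (5848.4 − 4971.82)/(6320 − 5251) = 876.58/1069 = 0.82
a = 4971.82 − 0.82(5251) = 4971.82 − 4305.82 = 666
C = 666 + 0.82(4995) = 4761.9
S = 4995 − 4761.9 = 233.1

S = 233.1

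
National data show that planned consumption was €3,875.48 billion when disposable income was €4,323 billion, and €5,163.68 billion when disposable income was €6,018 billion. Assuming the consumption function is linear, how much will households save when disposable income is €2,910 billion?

S = 108.4

MPC = (5163.68 − 3875.48)/(6018 − 4323) = 1288.2/1695 = 0.76
a = 3875.48 − 0.76(4323) = 3875.48 − 3285.48 = 590
C = 590 + 0.76(2910) = 2801.6
S = 2910 − 2801.6 = 108.4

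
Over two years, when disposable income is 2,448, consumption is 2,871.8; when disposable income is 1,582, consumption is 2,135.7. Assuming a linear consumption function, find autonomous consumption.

MPC = ΔC/ΔY = (2871.8 − 2135.7)/(2448 − 1582) = 736.1/866 = 0.85
a = C − MPC·Y = 2135.7 − 0.85(1582) = 2135.7 − 1344.7 = 791

a = 791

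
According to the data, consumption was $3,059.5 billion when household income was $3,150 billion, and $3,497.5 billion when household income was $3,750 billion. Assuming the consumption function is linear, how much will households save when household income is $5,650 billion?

MPC = (3497.5 − 3059.5)/(3750 − 3150) = 438/600 = 0.73
a = 3059.5 − 0.73(3150) = 3059.5 − 2299.5 = 760
C = 760 + 0.73(5650) = 4884.5
S = 5650 − 4884.5 = 765.5

S = 765.5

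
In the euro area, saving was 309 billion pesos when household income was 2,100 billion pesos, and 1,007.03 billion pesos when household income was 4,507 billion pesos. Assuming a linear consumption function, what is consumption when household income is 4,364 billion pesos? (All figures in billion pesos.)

C = 3398.44

MPS = ΔS/ΔY = (1007.03 − 309)/(4507 − 2100) = 698.03/2407 = 0.29
MPC = 1 − MPS = 0.71
Autonomous saving = 309 − 0.29(2100) = -300, so a = 300
C = 300 + 0.71(4364) = 300 + 3098.44 = 3398.44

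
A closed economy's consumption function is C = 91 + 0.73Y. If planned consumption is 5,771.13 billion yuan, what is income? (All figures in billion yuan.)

Y = 7781

91 + 0.73Y = 5771.13
0.73Y = 5680.13, so Y = 5680.13/0.73 = 7781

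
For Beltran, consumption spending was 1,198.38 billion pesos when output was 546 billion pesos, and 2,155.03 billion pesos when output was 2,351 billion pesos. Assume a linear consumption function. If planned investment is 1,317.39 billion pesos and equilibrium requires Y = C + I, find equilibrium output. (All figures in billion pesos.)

MPC = (2155.03 − 1198.38)/(2351 − 546) = 956.65/1805 = 0.53
a = 1198.38 − 0.53(546) = 909
Equilibrium: Y = 909 + 0.53Y + 1317.39
0.47Y = 2226.39, so Y = 2226.39/0.47 = 4737

Y = 4737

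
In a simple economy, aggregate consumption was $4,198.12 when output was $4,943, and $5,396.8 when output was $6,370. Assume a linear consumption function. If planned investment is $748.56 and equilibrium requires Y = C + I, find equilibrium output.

MPC = (5396.8 − 4198.12)/(6370 − 4943) = 1198.68/1427 = 0.84
a = 4198.12 − 0.84(4943) = 46
Equilibrium: Y = 46 + 0.84Y + 748.56
0.16Y = 794.56, so Y = 794.56/0.16 = 4966

Y = 4966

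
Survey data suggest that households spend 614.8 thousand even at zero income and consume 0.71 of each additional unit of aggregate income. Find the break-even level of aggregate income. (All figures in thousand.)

Y = 2120

At break-even, C = Y: 614.8 + 0.71Y = Y
0.29Y = 614.8, so Y = 614.8/0.29 = 2120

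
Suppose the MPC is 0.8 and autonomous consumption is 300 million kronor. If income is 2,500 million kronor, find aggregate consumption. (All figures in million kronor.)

C = 300 + 0.8(2500) = 300 + 2000 = 2300

C = 2300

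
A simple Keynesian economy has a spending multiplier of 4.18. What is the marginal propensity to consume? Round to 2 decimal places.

MPC = 0.76

k = 1/(1 − MPC), so 1 − MPC = 1/k = 1/4.18 = 0.2392
MPC = 1 − 0.2392 = 0.76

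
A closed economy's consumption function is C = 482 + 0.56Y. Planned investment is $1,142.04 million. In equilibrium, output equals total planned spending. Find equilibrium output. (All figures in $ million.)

Y = 3691

Y = C + I = 482 + 0.56Y + 1142.04
Y − 0.56Y = 1624.04
0.44Y = 1624.04, so Y = 1624.04/0.44 = 3691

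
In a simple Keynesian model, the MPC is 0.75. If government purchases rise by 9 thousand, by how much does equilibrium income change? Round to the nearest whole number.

ΔY ≈ 36

The multiplier is 1/(1 − MPC) = 1/0.25.
ΔY = 9/0.25 = 36.00 ≈ 36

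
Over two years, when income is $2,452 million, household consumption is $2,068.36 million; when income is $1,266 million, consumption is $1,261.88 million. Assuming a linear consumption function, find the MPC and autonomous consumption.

MPC = ΔC/ΔY = (2068.36 − 1261.88)/(2452 − 1266) = 806.48/1186 = 0.68
a = C − MPC·Y = 1261.88 − 0.68(1266) = 1261.88 − 860.88 = 401

MPC = 0.68; a = 401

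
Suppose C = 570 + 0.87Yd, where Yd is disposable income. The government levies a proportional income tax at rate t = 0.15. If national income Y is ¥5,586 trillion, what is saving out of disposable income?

S = 47.253

Yd = (1 − 0.15)(5586) = 0.85(5586) = 4748.1
C = 570 + 0.87(4748.1) = 570 + 4130.847 = 4700.847
S = Yd − C = 4748.1 − 4700.847 = 47.253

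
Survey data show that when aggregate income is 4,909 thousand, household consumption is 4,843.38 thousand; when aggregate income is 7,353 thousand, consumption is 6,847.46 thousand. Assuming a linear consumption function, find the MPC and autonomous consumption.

MPC = ΔC/ΔY = (6847.46 − 4843.38)/(7353 − 4909) = 2004.08/2444 = 0.82
a = C − MPC·Y = 4843.38 − 0.82(4909) = 4843.38 − 4025.38 = 818

MPC = 0.82; a = 818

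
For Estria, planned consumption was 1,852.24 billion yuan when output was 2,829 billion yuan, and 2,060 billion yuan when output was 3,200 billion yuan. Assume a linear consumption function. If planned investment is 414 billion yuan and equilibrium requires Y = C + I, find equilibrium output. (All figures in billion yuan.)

Y = 1550

MPC = (2060 − 1852.24)/(3200 − 2829) = 207.76/371 = 0.56
a = 1852.24 − 0.56(2829) = 268
Equilibrium: Y = 268 + 0.56Y + 414
0.44Y = 682, so Y = 682/0.44 = 1550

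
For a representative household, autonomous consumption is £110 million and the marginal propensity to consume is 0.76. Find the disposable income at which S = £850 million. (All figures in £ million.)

S = Y − C = -110 + 0.24Y
-110 + 0.24Y = 850, so 0.24Y = 960 and Y = 4000

Y = 4000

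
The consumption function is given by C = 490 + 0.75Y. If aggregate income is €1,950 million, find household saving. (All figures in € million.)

C = 490 + 0.75(1950) = 490 + 1462.5 = 1952.5
S = Y − C = 1950 − 1952.5 = -2.5

S = -2.5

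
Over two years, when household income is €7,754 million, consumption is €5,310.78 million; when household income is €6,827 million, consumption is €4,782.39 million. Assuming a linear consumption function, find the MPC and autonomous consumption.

MPC = 0.57; a = 891

MPC = ΔC/ΔY = (5310.78 − 4782.39)/(7754 − 6827) = 528.39/927 = 0.57
a = C − MPC·Y = 4782.39 − 0.57(6827) = 4782.39 − 3891.39 = 891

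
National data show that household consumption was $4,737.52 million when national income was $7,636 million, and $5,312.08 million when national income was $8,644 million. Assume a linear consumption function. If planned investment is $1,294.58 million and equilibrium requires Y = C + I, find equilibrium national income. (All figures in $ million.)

MPC = (5312.08 − 4737.52)/(8644 − 7636) = 574.56/1008 = 0.57
a = 4737.52 − 0.57(7636) = 385
Equilibrium: Y = 385 + 0.57Y + 1294.58
0.43Y = 1679.58, so Y = 1679.58/0.43 = 3906

Y = 3906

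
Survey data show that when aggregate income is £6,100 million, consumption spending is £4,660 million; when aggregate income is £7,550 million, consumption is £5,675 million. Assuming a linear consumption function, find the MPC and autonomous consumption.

MPC = ΔC/ΔY = (5675 − 4660)/(7550 − 6100) = 1015/1450 = 0.7
a = C − MPC·Y = 4660 − 0.7(6100) = 4660 − 4270 = 390

MPC = 0.7; a = 390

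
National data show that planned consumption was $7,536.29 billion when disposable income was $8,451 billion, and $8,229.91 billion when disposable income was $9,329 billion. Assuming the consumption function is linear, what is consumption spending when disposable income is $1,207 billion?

C = 1813.53

MPC = (8229.91 − 7536.29)/(9329 − 8451) = 693.62/878 = 0.79
a = 7536.29 − 0.79(8451) = 7536.29 − 6676.29 = 860
C = 860 + 0.79(1207) = 860 + 953.53 = 1813.53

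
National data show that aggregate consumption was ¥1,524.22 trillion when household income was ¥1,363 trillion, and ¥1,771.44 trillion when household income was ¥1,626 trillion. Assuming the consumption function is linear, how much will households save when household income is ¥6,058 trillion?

MPC = (1771.44 − 1524.22)/(1626 − 1363) = 247.22/263 = 0.94
a = 1524.22 − 0.94(1363) = 1524.22 − 1281.22 = 243
C = 243 + 0.94(6058) = 5937.52
S = 6058 − 5937.52 = 120.48

S = 120.48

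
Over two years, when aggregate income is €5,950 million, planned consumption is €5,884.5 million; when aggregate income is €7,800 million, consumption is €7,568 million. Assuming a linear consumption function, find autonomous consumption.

MPC = ΔC/ΔY = (7568 − 5884.5)/(7800 − 5950) = 1683.5/1850 = 0.91
a = C − MPC·Y = 5884.5 − 0.91(5950) = 5884.5 − 5414.5 = 470

a = 470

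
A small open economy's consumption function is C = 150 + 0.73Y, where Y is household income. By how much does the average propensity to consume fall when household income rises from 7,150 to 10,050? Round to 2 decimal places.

ΔAPC = 0.01

At Y = 7150: C = 150 + 0.73(7150) = 5369.5, APC = 5369.5/7150 = 0.751
At Y = 10050: C = 7486.5, APC = 7486.5/10050 = 0.745
Fall in APC = 0.751 − 0.745 = 0.006 ≈ 0.01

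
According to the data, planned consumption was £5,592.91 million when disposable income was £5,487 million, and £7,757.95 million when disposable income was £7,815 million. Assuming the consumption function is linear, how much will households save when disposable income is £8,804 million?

MPC = (7757.95 − 5592.91)/(7815 − 5487) = 2165.04/2328 = 0.93
a = 5592.91 − 0.93(5487) = 5592.91 − 5102.91 = 490
C = 490 + 0.93(8804) = 8677.72
S = 8804 − 8677.72 = 126.28

S = 126.28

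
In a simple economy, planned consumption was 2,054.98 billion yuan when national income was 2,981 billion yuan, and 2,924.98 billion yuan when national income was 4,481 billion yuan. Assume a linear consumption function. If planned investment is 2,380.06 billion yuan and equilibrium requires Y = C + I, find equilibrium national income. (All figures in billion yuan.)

Y = 6443

MPC = (2924.98 − 2054.98)/(4481 − 2981) = 870/1500 = 0.58
a = 2054.98 − 0.58(2981) = 326
Equilibrium: Y = 326 + 0.58Y + 2380.06
0.42Y = 2706.06, so Y = 2706.06/0.42 = 6443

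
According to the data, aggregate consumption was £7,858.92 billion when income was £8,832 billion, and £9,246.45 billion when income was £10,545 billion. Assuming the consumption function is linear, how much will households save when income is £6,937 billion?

MPC = (9246.45 − 7858.92)/(10545 − 8832) = 1387.53/1713 = 0.81
a = 7858.92 − 0.81(8832) = 7858.92 − 7153.92 = 705
C = 705 + 0.81(6937) = 6323.97
S = 6937 − 6323.97 = 613.03

S = 613.03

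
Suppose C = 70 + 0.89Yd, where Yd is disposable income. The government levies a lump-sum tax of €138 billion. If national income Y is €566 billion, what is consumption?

C = 450.92

Yd = Y − T = 566 − 138 = 428
C = 70 + 0.89(428) = 70 + 380.92 = 450.92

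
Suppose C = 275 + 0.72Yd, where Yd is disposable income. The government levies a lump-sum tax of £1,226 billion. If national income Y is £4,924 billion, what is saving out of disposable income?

Yd = Y − T = 4924 − 1226 = 3698
C = 275 + 0.72(3698) = 275 + 2662.56 = 2937.56
S = Yd − C = 3698 − 2937.56 = 760.44

S = 760.44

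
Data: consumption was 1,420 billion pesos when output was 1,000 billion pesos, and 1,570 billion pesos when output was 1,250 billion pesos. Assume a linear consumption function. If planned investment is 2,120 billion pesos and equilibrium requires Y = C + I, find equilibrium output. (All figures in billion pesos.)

MPC = (1570 − 1420)/(1250 − 1000) = 150/250 = 0.6
a = 1420 − 0.6(1000) = 820
Equilibrium: Y = 820 + 0.6Y + 2120
0.4Y = 2940, so Y = 2940/0.4 = 7350

Y = 7350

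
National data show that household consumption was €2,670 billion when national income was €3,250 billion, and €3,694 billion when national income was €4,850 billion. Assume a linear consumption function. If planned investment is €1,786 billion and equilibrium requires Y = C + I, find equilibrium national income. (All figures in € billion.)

MPC = (3694 − 2670)/(4850 − 3250) = 1024/1600 = 0.64
a = 2670 − 0.64(3250) = 590
Equilibrium: Y = 590 + 0.64Y + 1786
0.36Y = 2376, so Y = 2376/0.36 = 6600

Y = 6600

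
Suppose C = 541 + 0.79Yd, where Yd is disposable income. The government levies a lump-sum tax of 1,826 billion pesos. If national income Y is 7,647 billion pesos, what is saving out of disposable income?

S = 681.41

Yd = Y − T = 7647 − 1826 = 5821
C = 541 + 0.79(5821) = 541 + 4598.59 = 5139.59
S = Yd − C = 5821 − 5139.59 = 681.41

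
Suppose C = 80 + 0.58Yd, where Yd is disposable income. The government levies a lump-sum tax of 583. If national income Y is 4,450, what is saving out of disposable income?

S = 1544.14

Yd = Y − T = 4450 − 583 = 3867
C = 80 + 0.58(3867) = 80 + 2242.86 = 2322.86
S = Yd − C = 3867 − 2322.86 = 1544.14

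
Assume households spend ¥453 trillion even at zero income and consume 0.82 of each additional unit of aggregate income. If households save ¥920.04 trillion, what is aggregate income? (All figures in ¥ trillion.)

Y = 7628

S = Y − C = -453 + 0.18Y
-453 + 0.18Y = 920.04, so 0.18Y = 1373.04 and Y = 7628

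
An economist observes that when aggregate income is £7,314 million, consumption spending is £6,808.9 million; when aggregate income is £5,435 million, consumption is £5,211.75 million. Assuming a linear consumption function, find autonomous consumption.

a = 592

MPC = ΔC/ΔY = (6808.9 − 5211.75)/(7314 − 5435) = 1597.15/1879 = 0.85
a = C − MPC·Y = 5211.75 − 0.85(5435) = 5211.75 − 4619.75 = 592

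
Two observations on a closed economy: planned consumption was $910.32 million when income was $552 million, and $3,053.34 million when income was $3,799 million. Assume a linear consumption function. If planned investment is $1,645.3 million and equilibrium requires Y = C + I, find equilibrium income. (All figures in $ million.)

Y = 6445

MPC = (3053.34 − 910.32)/(3799 − 552) = 2143.02/3247 = 0.66
a = 910.32 − 0.66(552) = 546
Equilibrium: Y = 546 + 0.66Y + 1645.3
0.34Y = 2191.3, so Y = 2191.3/0.34 = 6445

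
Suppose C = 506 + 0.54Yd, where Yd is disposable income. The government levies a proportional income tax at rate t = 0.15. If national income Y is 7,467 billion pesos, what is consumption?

C = 3933.353

Yd = (1 − 0.15)(7467) = 0.85(7467) = 6346.95
C = 506 + 0.54(6346.95) = 506 + 3427.353 = 3933.353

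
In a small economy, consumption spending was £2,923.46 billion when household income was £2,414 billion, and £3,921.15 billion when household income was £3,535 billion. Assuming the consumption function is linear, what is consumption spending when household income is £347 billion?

C = 1083.83

MPC = (3921.15 − 2923.46)/(3535 − 2414) = 997.69/1121 = 0.89
a = 2923.46 − 0.89(2414) = 2923.46 − 2148.46 = 775
C = 775 + 0.89(347) = 775 + 308.83 = 1083.83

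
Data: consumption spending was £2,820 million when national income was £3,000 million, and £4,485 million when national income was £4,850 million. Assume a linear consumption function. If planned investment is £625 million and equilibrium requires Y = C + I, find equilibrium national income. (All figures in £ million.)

MPC = (4485 − 2820)/(4850 − 3000) = 1665/1850 = 0.9
a = 2820 − 0.9(3000) = 120
Equilibrium: Y = 120 + 0.9Y + 625
0.1Y = 745, so Y = 745/0.1 = 7450

Y = 7450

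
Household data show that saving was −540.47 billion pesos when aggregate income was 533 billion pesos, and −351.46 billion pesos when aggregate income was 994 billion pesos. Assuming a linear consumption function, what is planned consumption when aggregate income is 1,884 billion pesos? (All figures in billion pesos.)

MPS = ΔS/ΔY = (-351.46 − (-540.47))/(994 − 533) = 189.01/461 = 0.41
MPC = 1 − MPS = 0.59
Autonomous saving = -540.47 − 0.41(533) = -759, so a = 759
C = 759 + 0.59(1884) = 759 + 1111.56 = 1870.56

C = 1870.56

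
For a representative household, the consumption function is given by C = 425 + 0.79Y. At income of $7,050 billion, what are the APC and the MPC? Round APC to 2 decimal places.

MPC = 0.79 (the slope of the consumption function)
C = 425 + 0.79(7050) = 5994.5, so APC = 5994.5/7050 = 0.85

APC = 0.85; MPC = 0.79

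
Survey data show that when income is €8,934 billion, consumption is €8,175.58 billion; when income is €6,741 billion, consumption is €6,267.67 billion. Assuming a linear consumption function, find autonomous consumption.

MPC = ΔC/ΔY = (8175.58 − 6267.67)/(8934 − 6741) = 1907.91/2193 = 0.87
a = C − MPC·Y = 6267.67 − 0.87(6741) = 6267.67 − 5864.67 = 403

a = 403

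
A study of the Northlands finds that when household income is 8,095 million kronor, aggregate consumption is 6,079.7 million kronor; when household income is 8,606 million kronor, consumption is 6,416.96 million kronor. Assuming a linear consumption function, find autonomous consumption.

a = 737

MPC = ΔC/ΔY = (6416.96 − 6079.7)/(8606 − 8095) = 337.26/511 = 0.66
a = C − MPC·Y = 6079.7 − 0.66(8095) = 6079.7 − 5342.7 = 737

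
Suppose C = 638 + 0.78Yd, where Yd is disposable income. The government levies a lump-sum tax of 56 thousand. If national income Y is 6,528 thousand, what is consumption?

C = 5686.16

Yd = Y − T = 6528 − 56 = 6472
C = 638 + 0.78(6472) = 638 + 5048.16 = 5686.16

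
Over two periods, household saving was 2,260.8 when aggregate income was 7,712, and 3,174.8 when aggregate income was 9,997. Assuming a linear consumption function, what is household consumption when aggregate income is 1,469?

MPS = ΔS/ΔY = (3174.8 − 2260.8)/(9997 − 7712) = 914/2285 = 0.4
MPC = 1 − MPS = 0.6
Autonomous saving = 2260.8 − 0.4(7712) = -824, so a = 824
C = 824 + 0.6(1469) = 824 + 881.4 = 1705.4

C = 1705.4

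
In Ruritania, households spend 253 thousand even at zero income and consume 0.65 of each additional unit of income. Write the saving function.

S = Y − C = Y − (253 + 0.65Y) = -253 + (1 − 0.65)Y

S = -253 + 0.35Y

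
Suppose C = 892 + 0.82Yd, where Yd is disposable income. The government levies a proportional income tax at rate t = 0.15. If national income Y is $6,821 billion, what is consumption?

Yd = (1 − 0.15)(6821) = 0.85(6821) = 5797.85
C = 892 + 0.82(5797.85) = 892 + 4754.237 = 5646.237

C = 5646.237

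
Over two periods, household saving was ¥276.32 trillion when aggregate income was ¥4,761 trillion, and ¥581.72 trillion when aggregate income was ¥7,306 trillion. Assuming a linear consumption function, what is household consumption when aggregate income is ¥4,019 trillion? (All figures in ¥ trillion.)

MPS = ΔS/ΔY = (581.72 − 276.32)/(7306 − 4761) = 305.4/2545 = 0.12
MPC = 1 − MPS = 0.88
Autonomous saving = 276.32 − 0.12(4761) = -295, so a = 295
C = 295 + 0.88(4019) = 295 + 3536.72 = 3831.72

C = 3831.72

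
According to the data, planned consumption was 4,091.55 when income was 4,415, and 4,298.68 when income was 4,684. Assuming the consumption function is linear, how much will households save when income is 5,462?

S = 564.26

MPC = (4298.68 − 4091.55)/(4684 − 4415) = 207.13/269 = 0.77
a = 4091.55 − 0.77(4415) = 4091.55 − 3399.55 = 692
C = 692 + 0.77(5462) = 4897.74
S = 5462 − 4897.74 = 564.26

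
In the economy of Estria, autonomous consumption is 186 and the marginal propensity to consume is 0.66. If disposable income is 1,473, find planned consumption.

C = 1158.18

C = 186 + 0.66(1473) = 186 + 972.18 = 1158.18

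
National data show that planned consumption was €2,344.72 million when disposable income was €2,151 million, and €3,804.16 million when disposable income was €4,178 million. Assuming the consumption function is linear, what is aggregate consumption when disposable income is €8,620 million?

C = 7002.4

MPC = (3804.16 − 2344.72)/(4178 − 2151) = 1459.44/2027 = 0.72
a = 2344.72 − 0.72(2151) = 2344.72 − 1548.72 = 796
C = 796 + 0.72(8620) = 796 + 6206.4 = 7002.4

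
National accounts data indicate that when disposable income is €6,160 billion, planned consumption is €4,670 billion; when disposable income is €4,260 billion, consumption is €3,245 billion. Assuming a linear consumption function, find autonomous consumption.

MPC = ΔC/ΔY = (4670 − 3245)/(6160 − 4260) = 1425/1900 = 0.75
a = C − MPC·Y = 3245 − 0.75(4260) = 3245 − 3195 = 50

a = 50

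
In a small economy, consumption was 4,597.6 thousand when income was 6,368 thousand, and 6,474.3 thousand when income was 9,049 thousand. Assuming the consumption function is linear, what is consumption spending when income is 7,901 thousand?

C = 5670.7

MPC = (6474.3 − 4597.6)/(9049 − 6368) = 1876.7/2681 = 0.7
a = 4597.6 − 0.7(6368) = 4597.6 − 4457.6 = 140
C = 140 + 0.7(7901) = 140 + 5530.7 = 5670.7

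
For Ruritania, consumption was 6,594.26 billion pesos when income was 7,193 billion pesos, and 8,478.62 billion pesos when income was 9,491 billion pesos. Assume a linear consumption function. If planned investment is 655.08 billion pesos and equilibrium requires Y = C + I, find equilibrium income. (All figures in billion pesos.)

MPC = (8478.62 − 6594.26)/(9491 − 7193) = 1884.36/2298 = 0.82
a = 6594.26 − 0.82(7193) = 696
Equilibrium: Y = 696 + 0.82Y + 655.08
0.18Y = 1351.08, so Y = 1351.08/0.18 = 7506

Y = 7506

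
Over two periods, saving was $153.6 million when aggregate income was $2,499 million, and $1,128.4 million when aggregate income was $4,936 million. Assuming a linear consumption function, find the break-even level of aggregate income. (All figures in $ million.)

Y = 2115

MPS = ΔS/ΔY = (1128.4 − 153.6)/(4936 − 2499) = 974.8/2437 = 0.4
MPC = 1 − MPS = 0.6
From S(2499) = 153.6: −a + 0.4(2499) = 153.6, so a = 999.6 − 153.6 = 846
Break-even (S = 0): Y = a/MPS = 846/0.4 = 2115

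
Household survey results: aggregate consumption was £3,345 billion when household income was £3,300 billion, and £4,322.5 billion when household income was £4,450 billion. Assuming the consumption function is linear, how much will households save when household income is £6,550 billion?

S = 442.5

MPC = (4322.5 − 3345)/(4450 − 3300) = 977.5/1150 = 0.85
a = 3345 − 0.85(3300) = 3345 − 2805 = 540
C = 540 + 0.85(6550) = 6107.5
S = 6550 − 6107.5 = 442.5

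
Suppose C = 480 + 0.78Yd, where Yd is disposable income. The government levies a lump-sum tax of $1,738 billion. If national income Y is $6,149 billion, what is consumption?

Yd = Y − T = 6149 − 1738 = 4411
C = 480 + 0.78(4411) = 480 + 3440.58 = 3920.58

C = 3920.58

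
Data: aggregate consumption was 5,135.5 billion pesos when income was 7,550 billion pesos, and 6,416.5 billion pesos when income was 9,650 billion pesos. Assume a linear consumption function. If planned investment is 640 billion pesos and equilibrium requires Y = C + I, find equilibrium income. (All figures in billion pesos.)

Y = 3000

MPC = (6416.5 − 5135.5)/(9650 − 7550) = 1281/2100 = 0.61
a = 5135.5 − 0.61(7550) = 530
Equilibrium: Y = 530 + 0.61Y + 640
0.39Y = 1170, so Y = 1170/0.39 = 3000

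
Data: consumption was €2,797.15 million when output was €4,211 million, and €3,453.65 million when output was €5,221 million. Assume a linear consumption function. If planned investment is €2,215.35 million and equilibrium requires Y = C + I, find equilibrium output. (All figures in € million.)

MPC = (3453.65 − 2797.15)/(5221 − 4211) = 656.5/1010 = 0.65
a = 2797.15 − 0.65(4211) = 60
Equilibrium: Y = 60 + 0.65Y + 2215.35
0.35Y = 2275.35, so Y = 2275.35/0.35 = 6501

Y = 6501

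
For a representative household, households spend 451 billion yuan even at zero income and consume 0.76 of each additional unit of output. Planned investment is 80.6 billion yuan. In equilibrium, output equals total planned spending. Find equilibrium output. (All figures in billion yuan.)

Y = C + I = 451 + 0.76Y + 80.6
Y − 0.76Y = 531.6
0.24Y = 531.6, so Y = 531.6/0.24 = 2215

Y = 2215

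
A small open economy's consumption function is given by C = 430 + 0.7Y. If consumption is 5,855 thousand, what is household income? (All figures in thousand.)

430 + 0.7Y = 5855
0.7Y = 5425, so Y = 5425/0.7 = 7750

Y = 7750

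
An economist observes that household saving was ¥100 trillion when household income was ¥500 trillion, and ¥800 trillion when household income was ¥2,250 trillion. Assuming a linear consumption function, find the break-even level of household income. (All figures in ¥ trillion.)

MPS = ΔS/ΔY = (800 − 100)/(2250 − 500) = 700/1750 = 0.4
MPC = 1 − MPS = 0.6
From S(500) = 100: −a + 0.4(500) = 100, so a = 200 − 100 = 100
Break-even (S = 0): Y = a/MPS = 100/0.4 = 250

Y = 250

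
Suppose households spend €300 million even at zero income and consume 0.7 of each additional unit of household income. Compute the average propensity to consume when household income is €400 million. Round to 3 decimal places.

APC = 1.450

C = 300 + 0.7(400) = 580
APC = C/Y = 580/400 = 1.450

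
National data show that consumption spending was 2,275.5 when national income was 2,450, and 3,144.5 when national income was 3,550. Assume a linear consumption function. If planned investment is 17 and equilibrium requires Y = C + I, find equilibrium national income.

MPC = (3144.5 − 2275.5)/(3550 − 2450) = 869/1100 = 0.79
a = 2275.5 − 0.79(2450) = 340
Equilibrium: Y = 340 + 0.79Y + 17
0.21Y = 357, so Y = 357/0.21 = 1700

Y = 1700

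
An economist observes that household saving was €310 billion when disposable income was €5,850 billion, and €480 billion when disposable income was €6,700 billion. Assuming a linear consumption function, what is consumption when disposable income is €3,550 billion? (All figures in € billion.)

MPS = ΔS/ΔY = (480 − 310)/(6700 − 5850) = 170/850 = 0.2
MPC = 1 − MPS = 0.8
Autonomous saving = 310 − 0.2(5850) = -860, so a = 860
C = 860 + 0.8(3550) = 860 + 2840 = 3700

C = 3700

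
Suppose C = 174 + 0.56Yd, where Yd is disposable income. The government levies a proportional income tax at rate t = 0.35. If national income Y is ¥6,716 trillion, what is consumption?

C = 2618.624

Yd = (1 − 0.35)(6716) = 0.65(6716) = 4365.4
C = 174 + 0.56(4365.4) = 174 + 2444.624 = 2618.624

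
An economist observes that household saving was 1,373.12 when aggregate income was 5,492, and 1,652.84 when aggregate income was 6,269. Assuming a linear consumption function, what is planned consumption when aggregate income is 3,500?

C = 2844

MPS = ΔS/ΔY = (1652.84 − 1373.12)/(6269 − 5492) = 279.72/777 = 0.36
MPC = 1 − MPS = 0.64
Autonomous saving = 1373.12 − 0.36(5492) = -604, so a = 604
C = 604 + 0.64(3500) = 604 + 2240 = 2844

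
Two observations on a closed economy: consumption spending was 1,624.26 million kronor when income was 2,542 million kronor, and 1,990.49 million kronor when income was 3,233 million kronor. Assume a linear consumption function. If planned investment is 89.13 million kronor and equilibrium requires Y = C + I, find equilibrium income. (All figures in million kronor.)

Y = 779

MPC = (1990.49 − 1624.26)/(3233 − 2542) = 366.23/691 = 0.53
a = 1624.26 − 0.53(2542) = 277
Equilibrium: Y = 277 + 0.53Y + 89.13
0.47Y = 366.13, so Y = 366.13/0.47 = 779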